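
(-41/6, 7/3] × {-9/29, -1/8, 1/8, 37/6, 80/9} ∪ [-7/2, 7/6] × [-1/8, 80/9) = ([-7/2, 7/6] × [-1/8, 80/9)) ∪ ((-41/6, 7/3] × {-9/29, -1/8, 1/8, 37/6, 80/9})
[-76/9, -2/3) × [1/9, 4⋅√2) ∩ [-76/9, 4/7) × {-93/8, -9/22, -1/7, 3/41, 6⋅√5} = ∅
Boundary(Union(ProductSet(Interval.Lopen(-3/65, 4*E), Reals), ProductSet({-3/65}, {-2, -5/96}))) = ProductSet({-3/65, 4*E}, Reals)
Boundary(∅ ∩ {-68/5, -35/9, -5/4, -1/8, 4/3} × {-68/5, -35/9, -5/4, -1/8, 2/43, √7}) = ∅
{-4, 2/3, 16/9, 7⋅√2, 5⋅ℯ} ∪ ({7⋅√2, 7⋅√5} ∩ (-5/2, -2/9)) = {-4, 2/3, 16/9, 7⋅√2, 5⋅ℯ}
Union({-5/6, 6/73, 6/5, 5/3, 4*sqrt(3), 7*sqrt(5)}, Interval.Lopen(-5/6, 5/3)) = Union({4*sqrt(3), 7*sqrt(5)}, Interval(-5/6, 5/3))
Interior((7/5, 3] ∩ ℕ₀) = ∅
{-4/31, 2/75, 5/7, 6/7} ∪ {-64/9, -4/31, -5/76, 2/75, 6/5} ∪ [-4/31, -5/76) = {-64/9, 2/75, 5/7, 6/7, 6/5} ∪ [-4/31, -5/76]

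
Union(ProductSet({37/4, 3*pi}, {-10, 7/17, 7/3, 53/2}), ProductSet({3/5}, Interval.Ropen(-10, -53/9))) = Union(ProductSet({3/5}, Interval.Ropen(-10, -53/9)), ProductSet({37/4, 3*pi}, {-10, 7/17, 7/3, 53/2}))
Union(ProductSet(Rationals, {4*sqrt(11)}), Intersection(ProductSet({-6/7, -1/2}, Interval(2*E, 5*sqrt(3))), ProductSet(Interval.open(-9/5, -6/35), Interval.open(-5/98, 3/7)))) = ProductSet(Rationals, {4*sqrt(11)})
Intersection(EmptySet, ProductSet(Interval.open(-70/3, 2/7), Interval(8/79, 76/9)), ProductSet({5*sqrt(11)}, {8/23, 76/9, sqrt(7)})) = EmptySet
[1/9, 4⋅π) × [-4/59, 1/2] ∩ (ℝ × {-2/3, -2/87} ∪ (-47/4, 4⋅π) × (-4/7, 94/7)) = [1/9, 4⋅π) × [-4/59, 1/2]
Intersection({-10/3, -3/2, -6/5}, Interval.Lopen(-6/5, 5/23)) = EmptySet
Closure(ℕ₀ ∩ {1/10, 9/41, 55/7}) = ∅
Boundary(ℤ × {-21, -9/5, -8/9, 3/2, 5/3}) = ℤ × {-21, -9/5, -8/9, 3/2, 5/3}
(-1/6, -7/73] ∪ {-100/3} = {-100/3} ∪ (-1/6, -7/73]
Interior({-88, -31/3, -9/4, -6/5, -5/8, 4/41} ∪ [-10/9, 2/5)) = (-10/9, 2/5)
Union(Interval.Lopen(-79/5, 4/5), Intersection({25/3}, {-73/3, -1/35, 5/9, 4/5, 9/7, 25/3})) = Union({25/3}, Interval.Lopen(-79/5, 4/5))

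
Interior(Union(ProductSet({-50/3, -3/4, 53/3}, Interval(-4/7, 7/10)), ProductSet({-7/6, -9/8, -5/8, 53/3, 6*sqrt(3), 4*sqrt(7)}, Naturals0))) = EmptySet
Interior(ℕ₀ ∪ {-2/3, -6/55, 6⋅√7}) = ∅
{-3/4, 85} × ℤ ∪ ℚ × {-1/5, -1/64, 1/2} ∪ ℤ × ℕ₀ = (ℤ × ℕ₀) ∪ ({-3/4, 85} × ℤ) ∪ (ℚ × {-1/5, -1/64, 1/2})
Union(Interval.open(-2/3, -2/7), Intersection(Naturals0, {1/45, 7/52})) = Interval.open(-2/3, -2/7)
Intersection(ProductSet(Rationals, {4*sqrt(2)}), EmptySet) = EmptySet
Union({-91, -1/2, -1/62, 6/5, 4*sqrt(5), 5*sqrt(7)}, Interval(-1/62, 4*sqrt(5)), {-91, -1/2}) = Union({-91, -1/2, 5*sqrt(7)}, Interval(-1/62, 4*sqrt(5)))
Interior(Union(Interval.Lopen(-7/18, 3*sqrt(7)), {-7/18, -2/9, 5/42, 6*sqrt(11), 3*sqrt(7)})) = Interval.open(-7/18, 3*sqrt(7))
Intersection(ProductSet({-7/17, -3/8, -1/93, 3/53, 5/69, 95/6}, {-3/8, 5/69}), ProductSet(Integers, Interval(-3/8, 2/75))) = EmptySet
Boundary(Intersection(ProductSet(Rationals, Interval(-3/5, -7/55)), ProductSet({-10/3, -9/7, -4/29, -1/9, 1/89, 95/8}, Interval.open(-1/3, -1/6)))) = ProductSet({-10/3, -9/7, -4/29, -1/9, 1/89, 95/8}, Interval(-1/3, -1/6))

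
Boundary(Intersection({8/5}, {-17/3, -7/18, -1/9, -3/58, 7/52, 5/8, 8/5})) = {8/5}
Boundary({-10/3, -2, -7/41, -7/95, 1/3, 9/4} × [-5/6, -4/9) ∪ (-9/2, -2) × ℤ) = ([-9/2, -2] × ℤ) ∪ ({-10/3, -2, -7/41, -7/95, 1/3, 9/4} × [-5/6, -4/9])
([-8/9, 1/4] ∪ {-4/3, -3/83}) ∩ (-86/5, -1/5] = {-4/3} ∪ [-8/9, -1/5]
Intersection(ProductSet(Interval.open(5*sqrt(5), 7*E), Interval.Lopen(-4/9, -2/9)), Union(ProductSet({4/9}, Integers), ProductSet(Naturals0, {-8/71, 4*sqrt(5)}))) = EmptySet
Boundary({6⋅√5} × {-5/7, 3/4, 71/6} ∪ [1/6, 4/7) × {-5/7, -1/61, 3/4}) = ([1/6, 4/7] × {-5/7, -1/61, 3/4}) ∪ ({6⋅√5} × {-5/7, 3/4, 71/6})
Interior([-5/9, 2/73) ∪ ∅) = (-5/9, 2/73)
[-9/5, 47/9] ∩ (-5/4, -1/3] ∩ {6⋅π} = ∅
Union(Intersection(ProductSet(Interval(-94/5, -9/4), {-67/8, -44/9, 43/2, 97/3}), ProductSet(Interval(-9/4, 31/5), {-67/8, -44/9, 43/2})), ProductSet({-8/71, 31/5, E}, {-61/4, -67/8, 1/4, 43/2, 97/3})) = Union(ProductSet({-9/4}, {-67/8, -44/9, 43/2}), ProductSet({-8/71, 31/5, E}, {-61/4, -67/8, 1/4, 43/2, 97/3}))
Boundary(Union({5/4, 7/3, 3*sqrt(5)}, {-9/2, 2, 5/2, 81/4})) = {-9/2, 5/4, 2, 7/3, 5/2, 81/4, 3*sqrt(5)}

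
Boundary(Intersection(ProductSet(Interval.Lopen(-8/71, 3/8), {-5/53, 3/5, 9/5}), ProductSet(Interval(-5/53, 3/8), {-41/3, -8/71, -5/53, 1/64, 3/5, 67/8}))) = ProductSet(Interval(-5/53, 3/8), {-5/53, 3/5})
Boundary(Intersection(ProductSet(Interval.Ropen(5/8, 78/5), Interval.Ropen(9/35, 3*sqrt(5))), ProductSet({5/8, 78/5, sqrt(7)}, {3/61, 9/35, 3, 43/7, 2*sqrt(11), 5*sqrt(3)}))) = ProductSet({5/8, sqrt(7)}, {9/35, 3, 43/7, 2*sqrt(11)})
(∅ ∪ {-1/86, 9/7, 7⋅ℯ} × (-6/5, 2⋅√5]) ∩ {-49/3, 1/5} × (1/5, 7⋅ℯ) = ∅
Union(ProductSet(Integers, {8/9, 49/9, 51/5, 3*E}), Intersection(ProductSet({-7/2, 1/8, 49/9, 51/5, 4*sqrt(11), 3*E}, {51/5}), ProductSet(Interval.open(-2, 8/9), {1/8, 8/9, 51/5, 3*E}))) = Union(ProductSet({1/8}, {51/5}), ProductSet(Integers, {8/9, 49/9, 51/5, 3*E}))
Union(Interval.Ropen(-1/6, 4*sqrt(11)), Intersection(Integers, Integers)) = Union(Integers, Interval.Ropen(-1/6, 4*sqrt(11)))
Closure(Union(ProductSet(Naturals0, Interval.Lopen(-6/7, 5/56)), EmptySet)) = ProductSet(Naturals0, Interval(-6/7, 5/56))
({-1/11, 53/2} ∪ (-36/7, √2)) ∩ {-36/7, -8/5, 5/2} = {-8/5}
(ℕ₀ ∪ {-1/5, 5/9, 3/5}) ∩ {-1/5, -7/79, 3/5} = {-1/5, 3/5}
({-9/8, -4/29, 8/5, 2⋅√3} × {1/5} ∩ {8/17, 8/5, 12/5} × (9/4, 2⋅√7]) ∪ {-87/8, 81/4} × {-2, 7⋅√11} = {-87/8, 81/4} × {-2, 7⋅√11}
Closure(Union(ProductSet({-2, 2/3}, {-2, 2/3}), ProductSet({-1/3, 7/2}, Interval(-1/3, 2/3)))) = Union(ProductSet({-2, 2/3}, {-2, 2/3}), ProductSet({-1/3, 7/2}, Interval(-1/3, 2/3)))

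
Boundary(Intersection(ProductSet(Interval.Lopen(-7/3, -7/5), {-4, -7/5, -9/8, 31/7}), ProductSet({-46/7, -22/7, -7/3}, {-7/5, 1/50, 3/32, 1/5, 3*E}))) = EmptySet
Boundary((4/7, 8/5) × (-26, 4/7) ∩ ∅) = ∅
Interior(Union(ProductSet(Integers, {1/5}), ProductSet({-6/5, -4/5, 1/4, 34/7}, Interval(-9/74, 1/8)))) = EmptySet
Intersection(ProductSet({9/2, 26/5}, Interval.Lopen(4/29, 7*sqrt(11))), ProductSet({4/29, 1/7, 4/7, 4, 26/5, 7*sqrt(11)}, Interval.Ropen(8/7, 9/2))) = ProductSet({26/5}, Interval.Ropen(8/7, 9/2))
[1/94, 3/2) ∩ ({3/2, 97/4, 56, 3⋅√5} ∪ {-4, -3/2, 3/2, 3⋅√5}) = ∅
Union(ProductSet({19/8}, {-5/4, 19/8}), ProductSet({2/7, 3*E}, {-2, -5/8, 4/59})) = Union(ProductSet({19/8}, {-5/4, 19/8}), ProductSet({2/7, 3*E}, {-2, -5/8, 4/59}))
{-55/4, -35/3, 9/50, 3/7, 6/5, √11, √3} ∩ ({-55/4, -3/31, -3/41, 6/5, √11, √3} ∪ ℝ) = {-55/4, -35/3, 9/50, 3/7, 6/5, √11, √3}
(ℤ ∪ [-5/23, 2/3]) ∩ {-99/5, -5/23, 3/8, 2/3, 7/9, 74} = {-5/23, 3/8, 2/3, 74}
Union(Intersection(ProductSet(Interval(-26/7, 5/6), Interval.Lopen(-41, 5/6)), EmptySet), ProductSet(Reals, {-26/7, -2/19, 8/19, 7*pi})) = ProductSet(Reals, {-26/7, -2/19, 8/19, 7*pi})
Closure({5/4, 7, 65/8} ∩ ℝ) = {5/4, 7, 65/8}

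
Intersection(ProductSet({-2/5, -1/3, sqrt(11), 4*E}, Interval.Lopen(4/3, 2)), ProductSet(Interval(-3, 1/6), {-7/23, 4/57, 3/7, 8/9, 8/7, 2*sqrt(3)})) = EmptySet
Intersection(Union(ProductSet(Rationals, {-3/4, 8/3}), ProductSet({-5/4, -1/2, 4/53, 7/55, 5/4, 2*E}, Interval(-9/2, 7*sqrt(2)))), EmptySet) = EmptySet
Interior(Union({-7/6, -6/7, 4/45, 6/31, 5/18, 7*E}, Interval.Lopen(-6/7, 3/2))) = Interval.open(-6/7, 3/2)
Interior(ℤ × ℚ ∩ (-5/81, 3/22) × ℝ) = ∅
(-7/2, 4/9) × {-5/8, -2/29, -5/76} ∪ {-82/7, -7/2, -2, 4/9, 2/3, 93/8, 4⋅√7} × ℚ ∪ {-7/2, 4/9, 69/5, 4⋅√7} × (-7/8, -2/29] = ((-7/2, 4/9) × {-5/8, -2/29, -5/76}) ∪ ({-82/7, -7/2, -2, 4/9, 2/3, 93/8, 4⋅√7} × ℚ) ∪ ({-7/2, 4/9, 69/5, 4⋅√7} × (-7/8, -2/29])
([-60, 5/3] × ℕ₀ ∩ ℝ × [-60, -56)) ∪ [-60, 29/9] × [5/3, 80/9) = [-60, 29/9] × [5/3, 80/9)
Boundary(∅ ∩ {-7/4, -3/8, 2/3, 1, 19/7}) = ∅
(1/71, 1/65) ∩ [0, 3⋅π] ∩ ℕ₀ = ∅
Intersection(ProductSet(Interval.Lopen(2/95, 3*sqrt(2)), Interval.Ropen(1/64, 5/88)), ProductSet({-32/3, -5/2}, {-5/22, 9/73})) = EmptySet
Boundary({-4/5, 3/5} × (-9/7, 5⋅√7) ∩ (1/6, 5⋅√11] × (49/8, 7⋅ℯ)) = {3/5} × [49/8, 5⋅√7]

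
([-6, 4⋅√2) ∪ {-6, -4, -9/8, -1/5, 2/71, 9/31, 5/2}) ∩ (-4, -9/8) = (-4, -9/8)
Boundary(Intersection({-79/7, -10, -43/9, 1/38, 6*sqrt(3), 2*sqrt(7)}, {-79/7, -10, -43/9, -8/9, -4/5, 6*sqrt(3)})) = {-79/7, -10, -43/9, 6*sqrt(3)}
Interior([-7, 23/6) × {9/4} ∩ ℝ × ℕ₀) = ∅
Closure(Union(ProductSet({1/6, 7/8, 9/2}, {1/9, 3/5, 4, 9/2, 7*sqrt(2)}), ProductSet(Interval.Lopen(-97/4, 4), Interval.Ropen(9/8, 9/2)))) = Union(ProductSet({-97/4, 4}, Interval(9/8, 9/2)), ProductSet({1/6, 7/8, 9/2}, {1/9, 3/5, 4, 9/2, 7*sqrt(2)}), ProductSet(Interval(-97/4, 4), {9/8, 9/2}), ProductSet(Interval.Lopen(-97/4, 4), Interval.Ropen(9/8, 9/2)))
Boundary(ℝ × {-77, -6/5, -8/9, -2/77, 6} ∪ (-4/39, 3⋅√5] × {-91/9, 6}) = (ℝ × {-77, -6/5, -8/9, -2/77, 6}) ∪ ([-4/39, 3⋅√5] × {-91/9, 6})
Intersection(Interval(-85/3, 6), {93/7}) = EmptySet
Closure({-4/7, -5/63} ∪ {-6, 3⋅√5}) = {-6, -4/7, -5/63, 3⋅√5}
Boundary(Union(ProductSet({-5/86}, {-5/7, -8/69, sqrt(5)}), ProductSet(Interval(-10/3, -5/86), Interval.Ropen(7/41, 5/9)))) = Union(ProductSet({-5/86}, {-5/7, -8/69, sqrt(5)}), ProductSet({-10/3, -5/86}, Interval(7/41, 5/9)), ProductSet(Interval(-10/3, -5/86), {7/41, 5/9}))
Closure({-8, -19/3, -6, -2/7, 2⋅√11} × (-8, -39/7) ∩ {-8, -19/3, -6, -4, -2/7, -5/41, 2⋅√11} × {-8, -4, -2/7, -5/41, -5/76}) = ∅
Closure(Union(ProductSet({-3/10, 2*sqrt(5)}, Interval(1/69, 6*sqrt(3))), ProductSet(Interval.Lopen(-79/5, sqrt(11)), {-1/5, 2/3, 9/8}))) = Union(ProductSet({-3/10, 2*sqrt(5)}, Interval(1/69, 6*sqrt(3))), ProductSet(Interval(-79/5, sqrt(11)), {-1/5, 2/3, 9/8}))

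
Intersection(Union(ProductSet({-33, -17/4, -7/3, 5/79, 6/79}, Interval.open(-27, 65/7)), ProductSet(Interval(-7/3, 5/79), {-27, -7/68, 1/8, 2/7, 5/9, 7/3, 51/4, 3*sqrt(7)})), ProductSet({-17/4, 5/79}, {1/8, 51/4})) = Union(ProductSet({5/79}, {1/8, 51/4}), ProductSet({-17/4, 5/79}, {1/8}))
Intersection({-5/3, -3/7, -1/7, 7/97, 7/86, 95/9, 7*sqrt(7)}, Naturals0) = EmptySet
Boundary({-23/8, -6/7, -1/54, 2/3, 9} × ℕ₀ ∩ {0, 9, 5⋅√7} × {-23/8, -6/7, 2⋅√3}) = ∅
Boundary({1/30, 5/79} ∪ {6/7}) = {1/30, 5/79, 6/7}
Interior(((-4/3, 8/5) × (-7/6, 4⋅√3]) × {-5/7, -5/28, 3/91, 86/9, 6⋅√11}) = ∅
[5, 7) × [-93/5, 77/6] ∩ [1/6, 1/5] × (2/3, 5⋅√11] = ∅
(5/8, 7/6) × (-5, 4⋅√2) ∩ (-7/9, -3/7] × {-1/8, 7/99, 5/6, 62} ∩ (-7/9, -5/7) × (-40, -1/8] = ∅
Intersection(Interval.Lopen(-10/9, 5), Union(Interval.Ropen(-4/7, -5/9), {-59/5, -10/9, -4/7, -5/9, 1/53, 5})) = Union({1/53, 5}, Interval(-4/7, -5/9))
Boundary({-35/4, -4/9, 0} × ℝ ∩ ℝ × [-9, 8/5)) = {-35/4, -4/9, 0} × [-9, 8/5]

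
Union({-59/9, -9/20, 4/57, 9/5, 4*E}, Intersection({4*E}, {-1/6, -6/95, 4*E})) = {-59/9, -9/20, 4/57, 9/5, 4*E}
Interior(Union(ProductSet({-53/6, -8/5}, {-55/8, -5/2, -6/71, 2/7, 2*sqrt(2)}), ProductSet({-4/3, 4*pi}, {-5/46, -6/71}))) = EmptySet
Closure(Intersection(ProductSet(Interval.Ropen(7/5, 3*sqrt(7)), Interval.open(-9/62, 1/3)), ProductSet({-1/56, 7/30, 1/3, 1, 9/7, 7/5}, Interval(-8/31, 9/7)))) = ProductSet({7/5}, Interval(-9/62, 1/3))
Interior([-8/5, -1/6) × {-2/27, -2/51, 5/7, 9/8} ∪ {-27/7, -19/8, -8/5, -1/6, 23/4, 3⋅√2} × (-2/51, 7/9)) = ∅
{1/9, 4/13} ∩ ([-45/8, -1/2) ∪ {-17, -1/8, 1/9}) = {1/9}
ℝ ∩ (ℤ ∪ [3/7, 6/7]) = ℤ ∪ [3/7, 6/7]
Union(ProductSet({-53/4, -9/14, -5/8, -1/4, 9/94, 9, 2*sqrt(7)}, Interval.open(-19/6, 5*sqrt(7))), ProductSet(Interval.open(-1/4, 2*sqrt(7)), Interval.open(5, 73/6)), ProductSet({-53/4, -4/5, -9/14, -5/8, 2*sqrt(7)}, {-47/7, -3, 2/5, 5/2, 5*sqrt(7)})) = Union(ProductSet({-53/4, -4/5, -9/14, -5/8, 2*sqrt(7)}, {-47/7, -3, 2/5, 5/2, 5*sqrt(7)}), ProductSet({-53/4, -9/14, -5/8, -1/4, 9/94, 9, 2*sqrt(7)}, Interval.open(-19/6, 5*sqrt(7))), ProductSet(Interval.open(-1/4, 2*sqrt(7)), Interval.open(5, 73/6)))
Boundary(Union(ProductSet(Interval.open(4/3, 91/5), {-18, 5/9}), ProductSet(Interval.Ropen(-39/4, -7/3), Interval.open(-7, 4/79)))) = Union(ProductSet({-39/4, -7/3}, Interval(-7, 4/79)), ProductSet(Interval(-39/4, -7/3), {-7, 4/79}), ProductSet(Interval(4/3, 91/5), {-18, 5/9}))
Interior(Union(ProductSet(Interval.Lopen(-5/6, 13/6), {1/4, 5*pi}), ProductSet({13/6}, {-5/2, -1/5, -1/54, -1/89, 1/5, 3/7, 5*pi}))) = EmptySet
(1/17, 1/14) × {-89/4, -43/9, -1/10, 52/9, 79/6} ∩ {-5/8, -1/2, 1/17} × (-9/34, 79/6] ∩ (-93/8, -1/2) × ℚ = ∅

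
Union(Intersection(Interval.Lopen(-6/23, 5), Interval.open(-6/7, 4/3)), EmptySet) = Interval.open(-6/23, 4/3)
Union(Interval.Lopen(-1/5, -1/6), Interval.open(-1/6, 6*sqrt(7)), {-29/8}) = Union({-29/8}, Interval.open(-1/5, 6*sqrt(7)))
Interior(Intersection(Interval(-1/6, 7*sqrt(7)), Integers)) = EmptySet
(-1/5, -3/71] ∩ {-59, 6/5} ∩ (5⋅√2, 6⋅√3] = ∅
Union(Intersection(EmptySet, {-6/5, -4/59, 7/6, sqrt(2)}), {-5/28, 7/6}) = {-5/28, 7/6}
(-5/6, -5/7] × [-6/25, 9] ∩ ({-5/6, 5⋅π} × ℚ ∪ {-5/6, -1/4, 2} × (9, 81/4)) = ∅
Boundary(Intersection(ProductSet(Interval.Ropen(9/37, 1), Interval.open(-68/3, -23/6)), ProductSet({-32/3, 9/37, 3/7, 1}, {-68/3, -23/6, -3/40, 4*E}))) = EmptySet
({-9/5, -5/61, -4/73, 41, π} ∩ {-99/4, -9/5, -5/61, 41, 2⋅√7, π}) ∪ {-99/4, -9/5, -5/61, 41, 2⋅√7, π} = {-99/4, -9/5, -5/61, 41, 2⋅√7, π}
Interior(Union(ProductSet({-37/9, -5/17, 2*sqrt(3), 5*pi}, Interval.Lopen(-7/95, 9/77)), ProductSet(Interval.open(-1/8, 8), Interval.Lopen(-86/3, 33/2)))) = ProductSet(Interval.open(-1/8, 8), Interval.open(-86/3, 33/2))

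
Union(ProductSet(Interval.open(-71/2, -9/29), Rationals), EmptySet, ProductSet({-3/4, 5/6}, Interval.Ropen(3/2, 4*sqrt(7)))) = Union(ProductSet({-3/4, 5/6}, Interval.Ropen(3/2, 4*sqrt(7))), ProductSet(Interval.open(-71/2, -9/29), Rationals))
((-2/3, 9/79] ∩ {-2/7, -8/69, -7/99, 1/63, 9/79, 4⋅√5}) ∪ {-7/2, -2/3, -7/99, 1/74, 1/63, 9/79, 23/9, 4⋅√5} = {-7/2, -2/3, -2/7, -8/69, -7/99, 1/74, 1/63, 9/79, 23/9, 4⋅√5}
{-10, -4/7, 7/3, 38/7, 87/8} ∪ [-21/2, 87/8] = [-21/2, 87/8]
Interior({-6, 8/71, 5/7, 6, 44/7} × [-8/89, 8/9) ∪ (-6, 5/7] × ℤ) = ∅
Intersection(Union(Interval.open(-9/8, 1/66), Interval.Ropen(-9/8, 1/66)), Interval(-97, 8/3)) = Interval.Ropen(-9/8, 1/66)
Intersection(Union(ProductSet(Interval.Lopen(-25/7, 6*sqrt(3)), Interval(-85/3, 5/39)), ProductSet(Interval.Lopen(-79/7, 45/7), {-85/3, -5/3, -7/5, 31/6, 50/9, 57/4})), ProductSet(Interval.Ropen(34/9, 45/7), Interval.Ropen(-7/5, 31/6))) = ProductSet(Interval.Ropen(34/9, 45/7), Interval(-7/5, 5/39))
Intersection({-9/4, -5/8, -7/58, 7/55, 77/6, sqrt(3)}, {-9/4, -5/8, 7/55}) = {-9/4, -5/8, 7/55}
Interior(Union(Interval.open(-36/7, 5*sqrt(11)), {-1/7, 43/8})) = Interval.open(-36/7, 5*sqrt(11))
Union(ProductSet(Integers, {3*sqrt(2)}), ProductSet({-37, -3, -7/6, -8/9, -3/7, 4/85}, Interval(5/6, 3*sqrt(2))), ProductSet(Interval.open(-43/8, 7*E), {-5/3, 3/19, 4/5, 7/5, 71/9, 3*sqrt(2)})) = Union(ProductSet({-37, -3, -7/6, -8/9, -3/7, 4/85}, Interval(5/6, 3*sqrt(2))), ProductSet(Integers, {3*sqrt(2)}), ProductSet(Interval.open(-43/8, 7*E), {-5/3, 3/19, 4/5, 7/5, 71/9, 3*sqrt(2)}))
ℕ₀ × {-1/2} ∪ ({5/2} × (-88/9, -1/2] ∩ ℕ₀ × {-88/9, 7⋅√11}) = ℕ₀ × {-1/2}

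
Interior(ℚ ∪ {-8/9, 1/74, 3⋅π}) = ∅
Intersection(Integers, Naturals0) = Naturals0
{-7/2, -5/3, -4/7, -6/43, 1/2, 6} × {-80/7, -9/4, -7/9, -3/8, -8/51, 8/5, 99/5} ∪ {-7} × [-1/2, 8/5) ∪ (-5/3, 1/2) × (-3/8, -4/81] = ({-7} × [-1/2, 8/5)) ∪ ((-5/3, 1/2) × (-3/8, -4/81]) ∪ ({-7/2, -5/3, -4/7, -6/43, 1/2, 6} × {-80/7, -9/4, -7/9, -3/8, -8/51, 8/5, 99/5})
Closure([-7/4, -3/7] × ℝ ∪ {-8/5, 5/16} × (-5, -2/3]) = ([-7/4, -3/7] × ℝ) ∪ ({5/16} × [-5, -2/3]) ∪ ({-8/5, 5/16} × (-5, -2/3])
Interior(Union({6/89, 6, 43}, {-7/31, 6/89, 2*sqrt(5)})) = EmptySet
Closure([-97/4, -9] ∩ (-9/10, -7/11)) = ∅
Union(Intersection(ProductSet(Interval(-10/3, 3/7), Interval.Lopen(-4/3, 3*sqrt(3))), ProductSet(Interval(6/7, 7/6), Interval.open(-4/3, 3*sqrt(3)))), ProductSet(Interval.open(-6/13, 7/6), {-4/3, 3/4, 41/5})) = ProductSet(Interval.open(-6/13, 7/6), {-4/3, 3/4, 41/5})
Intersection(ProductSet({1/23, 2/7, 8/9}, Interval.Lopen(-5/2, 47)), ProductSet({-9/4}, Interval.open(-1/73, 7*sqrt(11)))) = EmptySet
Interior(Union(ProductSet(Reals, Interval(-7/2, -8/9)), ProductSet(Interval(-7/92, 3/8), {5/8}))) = ProductSet(Interval(-oo, oo), Interval.open(-7/2, -8/9))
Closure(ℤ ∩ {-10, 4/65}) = {-10}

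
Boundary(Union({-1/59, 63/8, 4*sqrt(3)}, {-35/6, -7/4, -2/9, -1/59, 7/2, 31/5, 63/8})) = {-35/6, -7/4, -2/9, -1/59, 7/2, 31/5, 63/8, 4*sqrt(3)}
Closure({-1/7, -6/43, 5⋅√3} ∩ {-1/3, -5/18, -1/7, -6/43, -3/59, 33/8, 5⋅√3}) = {-1/7, -6/43, 5⋅√3}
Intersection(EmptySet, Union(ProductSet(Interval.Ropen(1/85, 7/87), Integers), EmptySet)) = EmptySet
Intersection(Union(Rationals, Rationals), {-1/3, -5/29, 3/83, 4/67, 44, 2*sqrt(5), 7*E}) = {-1/3, -5/29, 3/83, 4/67, 44}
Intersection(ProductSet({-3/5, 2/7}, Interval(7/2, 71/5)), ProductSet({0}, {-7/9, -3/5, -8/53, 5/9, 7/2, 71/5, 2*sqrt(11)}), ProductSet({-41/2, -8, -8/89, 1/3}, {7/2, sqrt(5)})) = EmptySet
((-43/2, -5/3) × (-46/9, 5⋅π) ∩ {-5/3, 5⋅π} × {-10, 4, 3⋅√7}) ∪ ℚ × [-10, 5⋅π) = ℚ × [-10, 5⋅π)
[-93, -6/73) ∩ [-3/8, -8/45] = [-3/8, -8/45]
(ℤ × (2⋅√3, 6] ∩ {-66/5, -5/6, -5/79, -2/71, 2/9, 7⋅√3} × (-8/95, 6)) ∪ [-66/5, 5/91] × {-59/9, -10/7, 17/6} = [-66/5, 5/91] × {-59/9, -10/7, 17/6}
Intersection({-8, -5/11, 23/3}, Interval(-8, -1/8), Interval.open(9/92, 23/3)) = EmptySet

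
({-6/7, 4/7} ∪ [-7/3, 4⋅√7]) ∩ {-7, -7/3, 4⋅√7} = {-7/3, 4⋅√7}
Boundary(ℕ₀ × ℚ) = ℕ₀ × ℝ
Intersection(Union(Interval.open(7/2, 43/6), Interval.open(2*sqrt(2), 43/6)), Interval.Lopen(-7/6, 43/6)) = Interval.open(2*sqrt(2), 43/6)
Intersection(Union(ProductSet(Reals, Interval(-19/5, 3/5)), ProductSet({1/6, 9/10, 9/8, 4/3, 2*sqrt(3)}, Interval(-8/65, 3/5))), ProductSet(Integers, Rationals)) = ProductSet(Integers, Intersection(Interval(-19/5, 3/5), Rationals))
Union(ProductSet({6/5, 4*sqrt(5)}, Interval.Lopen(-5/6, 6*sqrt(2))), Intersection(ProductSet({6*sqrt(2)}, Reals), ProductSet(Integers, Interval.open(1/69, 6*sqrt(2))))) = ProductSet({6/5, 4*sqrt(5)}, Interval.Lopen(-5/6, 6*sqrt(2)))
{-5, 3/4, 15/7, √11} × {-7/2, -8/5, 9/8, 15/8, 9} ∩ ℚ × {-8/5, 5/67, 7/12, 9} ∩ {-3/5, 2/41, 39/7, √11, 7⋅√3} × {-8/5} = ∅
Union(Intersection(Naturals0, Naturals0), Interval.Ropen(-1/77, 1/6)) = Union(Interval.Ropen(-1/77, 1/6), Naturals0)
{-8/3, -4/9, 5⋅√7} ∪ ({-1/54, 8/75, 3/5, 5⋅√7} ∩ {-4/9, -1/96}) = {-8/3, -4/9, 5⋅√7}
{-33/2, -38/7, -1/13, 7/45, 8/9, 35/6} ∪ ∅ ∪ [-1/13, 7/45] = {-33/2, -38/7, 8/9, 35/6} ∪ [-1/13, 7/45]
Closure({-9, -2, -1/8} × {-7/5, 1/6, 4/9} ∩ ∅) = ∅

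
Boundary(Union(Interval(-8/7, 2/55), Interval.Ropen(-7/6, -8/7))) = {-7/6, 2/55}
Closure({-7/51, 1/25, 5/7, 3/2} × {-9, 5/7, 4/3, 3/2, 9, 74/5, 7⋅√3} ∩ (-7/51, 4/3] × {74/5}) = {1/25, 5/7} × {74/5}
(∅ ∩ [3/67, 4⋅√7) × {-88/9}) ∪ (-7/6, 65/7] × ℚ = (-7/6, 65/7] × ℚ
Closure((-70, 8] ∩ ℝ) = [-70, 8]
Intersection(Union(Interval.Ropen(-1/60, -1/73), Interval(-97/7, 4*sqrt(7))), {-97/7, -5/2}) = {-97/7, -5/2}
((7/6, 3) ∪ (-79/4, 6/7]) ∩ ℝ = (-79/4, 6/7] ∪ (7/6, 3)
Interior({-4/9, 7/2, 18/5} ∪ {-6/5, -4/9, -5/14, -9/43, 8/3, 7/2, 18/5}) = ∅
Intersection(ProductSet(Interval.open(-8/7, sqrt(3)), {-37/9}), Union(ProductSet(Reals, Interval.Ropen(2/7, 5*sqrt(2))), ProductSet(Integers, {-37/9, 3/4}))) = ProductSet(Range(-1, 2, 1), {-37/9})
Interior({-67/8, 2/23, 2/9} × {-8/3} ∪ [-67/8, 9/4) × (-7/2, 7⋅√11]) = (-67/8, 9/4) × (-7/2, 7⋅√11)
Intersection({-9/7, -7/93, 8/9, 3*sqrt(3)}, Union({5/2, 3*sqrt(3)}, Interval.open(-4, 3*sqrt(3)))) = {-9/7, -7/93, 8/9, 3*sqrt(3)}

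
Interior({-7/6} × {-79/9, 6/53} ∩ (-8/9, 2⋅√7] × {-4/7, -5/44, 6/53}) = ∅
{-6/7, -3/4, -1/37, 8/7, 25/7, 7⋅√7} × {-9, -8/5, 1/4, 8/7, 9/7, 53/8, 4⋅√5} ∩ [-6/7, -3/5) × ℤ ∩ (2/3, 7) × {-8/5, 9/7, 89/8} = ∅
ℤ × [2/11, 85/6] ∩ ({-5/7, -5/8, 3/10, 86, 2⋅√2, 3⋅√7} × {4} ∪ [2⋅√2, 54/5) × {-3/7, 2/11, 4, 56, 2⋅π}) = ({86} × {4}) ∪ ({3, 4, …, 10} × {2/11, 4, 2⋅π})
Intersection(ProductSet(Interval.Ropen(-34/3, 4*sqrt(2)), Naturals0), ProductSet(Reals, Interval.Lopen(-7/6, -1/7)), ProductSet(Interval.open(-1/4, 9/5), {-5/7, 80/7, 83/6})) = EmptySet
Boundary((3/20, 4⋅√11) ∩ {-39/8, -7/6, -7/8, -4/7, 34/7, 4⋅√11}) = {34/7}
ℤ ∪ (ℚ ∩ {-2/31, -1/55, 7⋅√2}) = ℤ ∪ {-2/31, -1/55}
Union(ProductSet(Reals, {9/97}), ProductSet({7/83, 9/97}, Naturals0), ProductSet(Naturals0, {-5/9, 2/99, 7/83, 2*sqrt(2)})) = Union(ProductSet({7/83, 9/97}, Naturals0), ProductSet(Naturals0, {-5/9, 2/99, 7/83, 2*sqrt(2)}), ProductSet(Reals, {9/97}))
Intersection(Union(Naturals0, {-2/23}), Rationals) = Union({-2/23}, Naturals0)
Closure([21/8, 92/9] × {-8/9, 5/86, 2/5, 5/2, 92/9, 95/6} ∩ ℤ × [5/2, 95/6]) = {3, 4, …, 10} × {5/2, 92/9, 95/6}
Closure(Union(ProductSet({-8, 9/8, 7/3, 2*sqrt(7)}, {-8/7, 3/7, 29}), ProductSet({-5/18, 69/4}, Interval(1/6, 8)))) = Union(ProductSet({-5/18, 69/4}, Interval(1/6, 8)), ProductSet({-8, 9/8, 7/3, 2*sqrt(7)}, {-8/7, 3/7, 29}))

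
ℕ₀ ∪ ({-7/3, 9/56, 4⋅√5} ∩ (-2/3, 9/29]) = ℕ₀ ∪ {9/56}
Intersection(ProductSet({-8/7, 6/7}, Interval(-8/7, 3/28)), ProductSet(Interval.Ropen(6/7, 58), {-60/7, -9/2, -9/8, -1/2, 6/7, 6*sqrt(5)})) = ProductSet({6/7}, {-9/8, -1/2})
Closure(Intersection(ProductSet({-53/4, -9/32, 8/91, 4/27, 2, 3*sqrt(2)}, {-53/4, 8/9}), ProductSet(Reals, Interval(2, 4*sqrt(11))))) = EmptySet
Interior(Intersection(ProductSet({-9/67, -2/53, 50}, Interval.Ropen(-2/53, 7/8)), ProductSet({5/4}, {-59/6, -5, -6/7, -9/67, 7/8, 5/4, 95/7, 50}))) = EmptySet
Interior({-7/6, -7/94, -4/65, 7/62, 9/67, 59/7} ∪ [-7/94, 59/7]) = (-7/94, 59/7)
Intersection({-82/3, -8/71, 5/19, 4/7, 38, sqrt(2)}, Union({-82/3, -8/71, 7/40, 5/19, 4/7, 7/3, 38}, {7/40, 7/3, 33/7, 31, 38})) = {-82/3, -8/71, 5/19, 4/7, 38}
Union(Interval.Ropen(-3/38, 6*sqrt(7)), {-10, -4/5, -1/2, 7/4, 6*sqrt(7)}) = Union({-10, -4/5, -1/2}, Interval(-3/38, 6*sqrt(7)))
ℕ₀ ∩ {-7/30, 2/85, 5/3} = ∅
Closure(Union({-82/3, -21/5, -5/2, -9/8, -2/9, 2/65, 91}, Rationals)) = Reals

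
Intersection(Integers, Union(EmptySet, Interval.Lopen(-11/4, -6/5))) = Range(-2, -1, 1)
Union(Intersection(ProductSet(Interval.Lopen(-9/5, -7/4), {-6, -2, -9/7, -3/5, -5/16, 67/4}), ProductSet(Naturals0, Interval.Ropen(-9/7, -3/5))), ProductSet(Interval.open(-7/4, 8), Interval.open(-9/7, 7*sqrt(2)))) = ProductSet(Interval.open(-7/4, 8), Interval.open(-9/7, 7*sqrt(2)))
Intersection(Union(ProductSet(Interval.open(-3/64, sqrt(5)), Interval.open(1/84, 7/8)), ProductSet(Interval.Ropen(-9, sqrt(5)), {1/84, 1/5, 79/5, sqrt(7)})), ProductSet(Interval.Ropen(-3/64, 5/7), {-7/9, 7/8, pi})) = EmptySet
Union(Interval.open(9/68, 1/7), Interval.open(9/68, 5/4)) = Interval.open(9/68, 5/4)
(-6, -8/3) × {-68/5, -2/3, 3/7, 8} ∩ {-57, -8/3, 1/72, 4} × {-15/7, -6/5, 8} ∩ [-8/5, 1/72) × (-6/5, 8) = ∅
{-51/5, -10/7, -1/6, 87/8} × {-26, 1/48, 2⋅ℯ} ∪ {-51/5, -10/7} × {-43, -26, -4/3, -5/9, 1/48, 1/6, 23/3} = ({-51/5, -10/7} × {-43, -26, -4/3, -5/9, 1/48, 1/6, 23/3}) ∪ ({-51/5, -10/7, -1/6, 87/8} × {-26, 1/48, 2⋅ℯ})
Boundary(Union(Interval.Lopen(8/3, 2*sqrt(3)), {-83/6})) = {-83/6, 8/3, 2*sqrt(3)}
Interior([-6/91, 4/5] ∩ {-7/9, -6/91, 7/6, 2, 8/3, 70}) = ∅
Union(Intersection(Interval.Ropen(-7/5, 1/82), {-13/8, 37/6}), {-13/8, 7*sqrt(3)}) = {-13/8, 7*sqrt(3)}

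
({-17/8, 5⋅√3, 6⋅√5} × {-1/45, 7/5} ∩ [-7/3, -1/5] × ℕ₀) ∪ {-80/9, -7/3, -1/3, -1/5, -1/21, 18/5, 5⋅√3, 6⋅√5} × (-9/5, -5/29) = {-80/9, -7/3, -1/3, -1/5, -1/21, 18/5, 5⋅√3, 6⋅√5} × (-9/5, -5/29)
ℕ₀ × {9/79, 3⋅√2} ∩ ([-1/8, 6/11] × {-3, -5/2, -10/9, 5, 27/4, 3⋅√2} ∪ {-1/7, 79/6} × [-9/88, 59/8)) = {0} × {3⋅√2}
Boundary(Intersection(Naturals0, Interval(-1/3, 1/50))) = Range(0, 1, 1)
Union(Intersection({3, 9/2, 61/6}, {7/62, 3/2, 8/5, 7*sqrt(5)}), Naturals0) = Naturals0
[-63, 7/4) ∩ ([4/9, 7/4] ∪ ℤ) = {-63, -62, …, 1} ∪ [4/9, 7/4)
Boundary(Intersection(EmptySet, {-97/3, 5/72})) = EmptySet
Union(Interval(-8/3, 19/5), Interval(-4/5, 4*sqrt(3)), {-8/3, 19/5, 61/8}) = Union({61/8}, Interval(-8/3, 4*sqrt(3)))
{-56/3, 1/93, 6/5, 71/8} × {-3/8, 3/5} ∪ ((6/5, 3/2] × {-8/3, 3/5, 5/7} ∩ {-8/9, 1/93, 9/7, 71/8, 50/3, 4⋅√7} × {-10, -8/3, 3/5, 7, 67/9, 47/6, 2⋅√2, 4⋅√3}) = ({9/7} × {-8/3, 3/5}) ∪ ({-56/3, 1/93, 6/5, 71/8} × {-3/8, 3/5})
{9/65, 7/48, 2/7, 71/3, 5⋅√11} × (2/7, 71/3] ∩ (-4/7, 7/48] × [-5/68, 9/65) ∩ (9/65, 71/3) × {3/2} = ∅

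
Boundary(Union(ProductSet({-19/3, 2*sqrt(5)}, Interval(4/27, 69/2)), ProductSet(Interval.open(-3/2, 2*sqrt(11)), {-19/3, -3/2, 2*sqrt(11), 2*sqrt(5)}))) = Union(ProductSet({-19/3, 2*sqrt(5)}, Interval(4/27, 69/2)), ProductSet(Interval(-3/2, 2*sqrt(11)), {-19/3, -3/2, 2*sqrt(11), 2*sqrt(5)}))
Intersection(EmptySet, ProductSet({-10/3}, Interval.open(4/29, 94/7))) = EmptySet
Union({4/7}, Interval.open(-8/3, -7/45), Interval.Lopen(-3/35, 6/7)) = Union(Interval.open(-8/3, -7/45), Interval.Lopen(-3/35, 6/7))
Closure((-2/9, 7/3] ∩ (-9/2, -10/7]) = ∅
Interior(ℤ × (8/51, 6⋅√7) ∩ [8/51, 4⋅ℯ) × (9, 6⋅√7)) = ∅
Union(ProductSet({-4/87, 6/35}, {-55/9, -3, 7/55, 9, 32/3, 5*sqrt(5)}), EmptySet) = ProductSet({-4/87, 6/35}, {-55/9, -3, 7/55, 9, 32/3, 5*sqrt(5)})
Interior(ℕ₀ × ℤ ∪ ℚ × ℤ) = ∅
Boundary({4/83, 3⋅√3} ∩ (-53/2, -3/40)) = ∅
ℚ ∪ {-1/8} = ℚ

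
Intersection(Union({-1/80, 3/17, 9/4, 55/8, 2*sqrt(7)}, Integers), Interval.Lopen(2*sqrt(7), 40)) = Union({55/8}, Range(6, 41, 1))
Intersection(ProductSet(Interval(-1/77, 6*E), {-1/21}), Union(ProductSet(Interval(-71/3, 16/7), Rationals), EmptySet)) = ProductSet(Interval(-1/77, 16/7), {-1/21})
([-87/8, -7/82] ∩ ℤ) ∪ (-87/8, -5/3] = (-87/8, -5/3] ∪ {-10, -9, …, -1}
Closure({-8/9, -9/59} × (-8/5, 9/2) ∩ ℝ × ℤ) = {-8/9, -9/59} × {-1, 0, …, 4}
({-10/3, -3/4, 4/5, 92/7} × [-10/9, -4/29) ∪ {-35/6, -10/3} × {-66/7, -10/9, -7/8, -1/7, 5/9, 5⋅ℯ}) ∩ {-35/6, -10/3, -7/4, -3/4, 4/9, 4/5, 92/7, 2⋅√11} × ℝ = ({-10/3, -3/4, 4/5, 92/7} × [-10/9, -4/29)) ∪ ({-35/6, -10/3} × {-66/7, -10/9, -7/8, -1/7, 5/9, 5⋅ℯ})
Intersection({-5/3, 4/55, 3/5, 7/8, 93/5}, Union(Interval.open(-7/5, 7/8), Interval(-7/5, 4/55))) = {4/55, 3/5}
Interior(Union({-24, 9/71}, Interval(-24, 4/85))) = Interval.open(-24, 4/85)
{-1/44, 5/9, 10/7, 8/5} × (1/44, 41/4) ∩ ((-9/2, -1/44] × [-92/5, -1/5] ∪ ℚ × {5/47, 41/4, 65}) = {-1/44, 5/9, 10/7, 8/5} × {5/47}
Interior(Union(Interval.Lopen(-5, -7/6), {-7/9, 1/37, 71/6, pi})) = Interval.open(-5, -7/6)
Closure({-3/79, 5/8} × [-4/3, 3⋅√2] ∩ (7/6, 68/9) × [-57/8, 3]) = ∅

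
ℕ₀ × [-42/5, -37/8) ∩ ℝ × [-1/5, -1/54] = ∅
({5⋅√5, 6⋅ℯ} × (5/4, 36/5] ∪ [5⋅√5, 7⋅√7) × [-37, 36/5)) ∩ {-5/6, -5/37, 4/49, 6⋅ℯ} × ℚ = {6⋅ℯ} × ((ℚ ∩ [-37, 36/5)) ∪ (ℚ ∩ (5/4, 36/5]))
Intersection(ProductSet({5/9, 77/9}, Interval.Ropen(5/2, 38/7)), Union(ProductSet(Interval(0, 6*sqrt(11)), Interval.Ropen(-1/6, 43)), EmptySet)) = ProductSet({5/9, 77/9}, Interval.Ropen(5/2, 38/7))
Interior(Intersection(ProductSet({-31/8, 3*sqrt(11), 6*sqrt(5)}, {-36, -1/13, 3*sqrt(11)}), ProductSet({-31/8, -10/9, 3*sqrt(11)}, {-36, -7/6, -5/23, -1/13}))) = EmptySet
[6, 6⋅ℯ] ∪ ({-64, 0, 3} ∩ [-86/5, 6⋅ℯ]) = {0, 3} ∪ [6, 6⋅ℯ]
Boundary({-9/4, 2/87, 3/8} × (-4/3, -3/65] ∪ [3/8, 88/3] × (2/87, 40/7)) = ({3/8, 88/3} × [2/87, 40/7]) ∪ ([3/8, 88/3] × {2/87, 40/7}) ∪ ({-9/4, 2/87, 3/8} × [-4/3, -3/65])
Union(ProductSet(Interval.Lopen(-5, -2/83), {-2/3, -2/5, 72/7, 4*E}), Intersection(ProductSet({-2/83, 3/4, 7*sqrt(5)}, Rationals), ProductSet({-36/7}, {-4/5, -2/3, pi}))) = ProductSet(Interval.Lopen(-5, -2/83), {-2/3, -2/5, 72/7, 4*E})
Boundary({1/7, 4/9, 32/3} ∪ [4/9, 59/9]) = {1/7, 4/9, 59/9, 32/3}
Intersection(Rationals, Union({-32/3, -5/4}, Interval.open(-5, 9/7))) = Union({-32/3}, Intersection(Interval.open(-5, 9/7), Rationals))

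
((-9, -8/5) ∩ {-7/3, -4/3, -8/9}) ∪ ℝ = ℝ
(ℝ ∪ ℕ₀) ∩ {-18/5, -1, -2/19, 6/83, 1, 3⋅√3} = {-18/5, -1, -2/19, 6/83, 1, 3⋅√3}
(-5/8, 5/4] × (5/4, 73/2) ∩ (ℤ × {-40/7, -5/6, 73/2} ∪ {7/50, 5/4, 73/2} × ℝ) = {7/50, 5/4} × (5/4, 73/2)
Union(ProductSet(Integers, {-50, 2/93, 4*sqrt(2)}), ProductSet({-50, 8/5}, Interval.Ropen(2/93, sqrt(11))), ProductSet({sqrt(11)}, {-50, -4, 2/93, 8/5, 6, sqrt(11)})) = Union(ProductSet({sqrt(11)}, {-50, -4, 2/93, 8/5, 6, sqrt(11)}), ProductSet({-50, 8/5}, Interval.Ropen(2/93, sqrt(11))), ProductSet(Integers, {-50, 2/93, 4*sqrt(2)}))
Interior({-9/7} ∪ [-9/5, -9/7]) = (-9/5, -9/7)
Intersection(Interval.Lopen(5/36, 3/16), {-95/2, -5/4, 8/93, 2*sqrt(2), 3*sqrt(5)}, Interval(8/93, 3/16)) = EmptySet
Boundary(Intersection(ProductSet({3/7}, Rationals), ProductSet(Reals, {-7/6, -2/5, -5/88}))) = ProductSet({3/7}, {-7/6, -2/5, -5/88})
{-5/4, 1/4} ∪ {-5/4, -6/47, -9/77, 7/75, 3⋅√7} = {-5/4, -6/47, -9/77, 7/75, 1/4, 3⋅√7}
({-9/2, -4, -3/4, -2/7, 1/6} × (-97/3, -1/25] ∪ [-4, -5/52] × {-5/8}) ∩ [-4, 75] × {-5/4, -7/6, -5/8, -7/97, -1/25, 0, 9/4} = ([-4, -5/52] × {-5/8}) ∪ ({-4, -3/4, -2/7, 1/6} × {-5/4, -7/6, -5/8, -7/97, -1/25})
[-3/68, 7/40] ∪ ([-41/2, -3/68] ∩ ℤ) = {-20, -19, …, -1} ∪ [-3/68, 7/40]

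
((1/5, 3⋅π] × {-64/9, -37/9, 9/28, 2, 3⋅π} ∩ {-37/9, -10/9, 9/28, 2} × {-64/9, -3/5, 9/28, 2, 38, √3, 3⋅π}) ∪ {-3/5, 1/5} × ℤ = ({-3/5, 1/5} × ℤ) ∪ ({9/28, 2} × {-64/9, 9/28, 2, 3⋅π})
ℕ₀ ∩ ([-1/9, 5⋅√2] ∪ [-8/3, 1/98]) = {0, 1, …, 7}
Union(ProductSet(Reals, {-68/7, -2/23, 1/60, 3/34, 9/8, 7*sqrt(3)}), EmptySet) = ProductSet(Reals, {-68/7, -2/23, 1/60, 3/34, 9/8, 7*sqrt(3)})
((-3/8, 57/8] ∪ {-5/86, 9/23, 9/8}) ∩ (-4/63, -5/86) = (-4/63, -5/86)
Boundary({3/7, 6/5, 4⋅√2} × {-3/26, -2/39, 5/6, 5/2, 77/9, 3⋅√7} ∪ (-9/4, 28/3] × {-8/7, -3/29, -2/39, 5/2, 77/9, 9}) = ([-9/4, 28/3] × {-8/7, -3/29, -2/39, 5/2, 77/9, 9}) ∪ ({3/7, 6/5, 4⋅√2} × {-3/26, -2/39, 5/6, 5/2, 77/9, 3⋅√7})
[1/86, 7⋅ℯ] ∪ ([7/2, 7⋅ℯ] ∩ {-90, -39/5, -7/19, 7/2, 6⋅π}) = [1/86, 7⋅ℯ]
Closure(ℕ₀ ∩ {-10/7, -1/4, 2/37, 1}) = {1}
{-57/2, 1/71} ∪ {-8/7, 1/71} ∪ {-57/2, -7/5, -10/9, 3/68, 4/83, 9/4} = {-57/2, -7/5, -8/7, -10/9, 1/71, 3/68, 4/83, 9/4}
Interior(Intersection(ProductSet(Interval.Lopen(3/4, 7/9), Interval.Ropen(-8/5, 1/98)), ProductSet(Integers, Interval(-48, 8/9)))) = EmptySet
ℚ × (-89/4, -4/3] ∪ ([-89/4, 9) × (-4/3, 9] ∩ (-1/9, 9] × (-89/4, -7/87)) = (ℚ × (-89/4, -4/3]) ∪ ((-1/9, 9) × (-4/3, -7/87))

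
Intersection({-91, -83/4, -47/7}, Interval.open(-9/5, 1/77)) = EmptySet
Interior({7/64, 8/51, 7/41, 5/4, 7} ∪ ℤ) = ∅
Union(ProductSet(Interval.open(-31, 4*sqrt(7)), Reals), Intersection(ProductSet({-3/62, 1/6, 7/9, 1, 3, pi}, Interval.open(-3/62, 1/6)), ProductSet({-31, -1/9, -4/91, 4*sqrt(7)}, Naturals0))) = ProductSet(Interval.open(-31, 4*sqrt(7)), Reals)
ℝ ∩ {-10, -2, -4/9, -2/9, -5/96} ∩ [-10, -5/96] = {-10, -2, -4/9, -2/9, -5/96}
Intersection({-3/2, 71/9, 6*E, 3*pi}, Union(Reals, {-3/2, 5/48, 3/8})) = {-3/2, 71/9, 6*E, 3*pi}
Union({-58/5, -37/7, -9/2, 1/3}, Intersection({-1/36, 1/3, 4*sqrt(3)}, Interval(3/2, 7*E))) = {-58/5, -37/7, -9/2, 1/3, 4*sqrt(3)}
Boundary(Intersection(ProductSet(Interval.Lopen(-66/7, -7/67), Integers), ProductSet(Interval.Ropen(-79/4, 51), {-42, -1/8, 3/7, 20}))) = ProductSet(Interval(-66/7, -7/67), {-42, 20})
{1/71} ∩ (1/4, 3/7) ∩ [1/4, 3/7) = ∅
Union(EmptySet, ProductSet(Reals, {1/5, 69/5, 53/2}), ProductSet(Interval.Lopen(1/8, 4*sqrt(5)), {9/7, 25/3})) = Union(ProductSet(Interval.Lopen(1/8, 4*sqrt(5)), {9/7, 25/3}), ProductSet(Reals, {1/5, 69/5, 53/2}))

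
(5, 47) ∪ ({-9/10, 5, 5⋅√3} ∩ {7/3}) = (5, 47)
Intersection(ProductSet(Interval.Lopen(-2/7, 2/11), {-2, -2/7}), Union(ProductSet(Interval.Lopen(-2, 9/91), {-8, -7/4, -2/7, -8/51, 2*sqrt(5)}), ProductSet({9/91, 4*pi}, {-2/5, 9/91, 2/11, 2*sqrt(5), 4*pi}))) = ProductSet(Interval.Lopen(-2/7, 9/91), {-2/7})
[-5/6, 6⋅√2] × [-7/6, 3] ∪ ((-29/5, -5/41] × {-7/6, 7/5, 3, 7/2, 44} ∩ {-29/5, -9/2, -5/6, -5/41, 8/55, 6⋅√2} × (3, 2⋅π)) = ({-9/2, -5/6, -5/41} × {7/2}) ∪ ([-5/6, 6⋅√2] × [-7/6, 3])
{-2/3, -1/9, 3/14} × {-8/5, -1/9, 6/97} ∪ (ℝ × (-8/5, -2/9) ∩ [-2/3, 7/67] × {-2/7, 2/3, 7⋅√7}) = ([-2/3, 7/67] × {-2/7}) ∪ ({-2/3, -1/9, 3/14} × {-8/5, -1/9, 6/97})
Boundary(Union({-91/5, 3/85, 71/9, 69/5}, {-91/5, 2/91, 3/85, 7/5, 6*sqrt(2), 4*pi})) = {-91/5, 2/91, 3/85, 7/5, 71/9, 69/5, 6*sqrt(2), 4*pi}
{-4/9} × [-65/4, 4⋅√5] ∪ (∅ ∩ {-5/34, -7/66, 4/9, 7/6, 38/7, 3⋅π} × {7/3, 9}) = {-4/9} × [-65/4, 4⋅√5]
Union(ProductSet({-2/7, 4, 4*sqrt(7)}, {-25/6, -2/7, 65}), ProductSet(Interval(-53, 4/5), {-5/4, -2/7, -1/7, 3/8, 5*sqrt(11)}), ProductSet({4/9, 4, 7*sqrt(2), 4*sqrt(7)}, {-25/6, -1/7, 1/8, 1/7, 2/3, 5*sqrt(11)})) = Union(ProductSet({-2/7, 4, 4*sqrt(7)}, {-25/6, -2/7, 65}), ProductSet({4/9, 4, 7*sqrt(2), 4*sqrt(7)}, {-25/6, -1/7, 1/8, 1/7, 2/3, 5*sqrt(11)}), ProductSet(Interval(-53, 4/5), {-5/4, -2/7, -1/7, 3/8, 5*sqrt(11)}))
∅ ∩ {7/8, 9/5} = ∅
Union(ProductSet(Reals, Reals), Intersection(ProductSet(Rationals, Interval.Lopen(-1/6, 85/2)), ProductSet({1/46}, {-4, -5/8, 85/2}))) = ProductSet(Reals, Reals)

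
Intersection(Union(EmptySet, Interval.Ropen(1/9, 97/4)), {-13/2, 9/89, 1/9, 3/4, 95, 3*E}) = {1/9, 3/4, 3*E}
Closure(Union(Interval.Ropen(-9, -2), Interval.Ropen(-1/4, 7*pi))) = Union(Interval(-9, -2), Interval(-1/4, 7*pi))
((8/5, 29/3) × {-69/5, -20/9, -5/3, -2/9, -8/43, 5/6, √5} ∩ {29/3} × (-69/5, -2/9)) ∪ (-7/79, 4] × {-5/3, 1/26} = (-7/79, 4] × {-5/3, 1/26}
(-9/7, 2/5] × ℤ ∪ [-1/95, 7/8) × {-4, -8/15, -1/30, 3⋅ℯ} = ((-9/7, 2/5] × ℤ) ∪ ([-1/95, 7/8) × {-4, -8/15, -1/30, 3⋅ℯ})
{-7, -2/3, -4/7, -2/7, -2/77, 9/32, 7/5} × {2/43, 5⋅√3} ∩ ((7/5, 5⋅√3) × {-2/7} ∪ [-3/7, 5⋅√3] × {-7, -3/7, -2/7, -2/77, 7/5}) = ∅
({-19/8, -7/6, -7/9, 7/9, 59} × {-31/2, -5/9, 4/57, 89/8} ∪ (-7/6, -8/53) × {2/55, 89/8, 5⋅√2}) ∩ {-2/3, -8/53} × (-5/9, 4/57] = {-2/3} × {2/55}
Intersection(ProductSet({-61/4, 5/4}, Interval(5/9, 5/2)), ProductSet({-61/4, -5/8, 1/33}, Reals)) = ProductSet({-61/4}, Interval(5/9, 5/2))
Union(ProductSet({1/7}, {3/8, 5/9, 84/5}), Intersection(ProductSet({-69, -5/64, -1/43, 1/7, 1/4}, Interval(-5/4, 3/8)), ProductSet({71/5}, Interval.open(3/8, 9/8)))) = ProductSet({1/7}, {3/8, 5/9, 84/5})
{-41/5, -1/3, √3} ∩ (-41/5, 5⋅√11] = {-1/3, √3}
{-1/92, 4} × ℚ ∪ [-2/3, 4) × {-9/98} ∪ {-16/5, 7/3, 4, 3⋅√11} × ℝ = ({-1/92, 4} × ℚ) ∪ ([-2/3, 4) × {-9/98}) ∪ ({-16/5, 7/3, 4, 3⋅√11} × ℝ)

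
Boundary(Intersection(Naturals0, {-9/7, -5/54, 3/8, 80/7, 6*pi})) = EmptySet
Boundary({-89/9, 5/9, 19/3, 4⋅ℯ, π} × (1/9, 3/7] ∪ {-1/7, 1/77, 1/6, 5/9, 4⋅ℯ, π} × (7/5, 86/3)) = ({-89/9, 5/9, 19/3, 4⋅ℯ, π} × [1/9, 3/7]) ∪ ({-1/7, 1/77, 1/6, 5/9, 4⋅ℯ, π} × [7/5, 86/3])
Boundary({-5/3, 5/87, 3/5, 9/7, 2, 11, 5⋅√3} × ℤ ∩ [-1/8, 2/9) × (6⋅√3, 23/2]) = {5/87} × {11}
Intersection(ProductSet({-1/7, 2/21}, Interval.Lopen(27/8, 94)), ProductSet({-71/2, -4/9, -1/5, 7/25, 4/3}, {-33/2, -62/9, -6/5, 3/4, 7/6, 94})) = EmptySet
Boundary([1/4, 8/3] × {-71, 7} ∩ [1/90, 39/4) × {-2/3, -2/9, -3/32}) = ∅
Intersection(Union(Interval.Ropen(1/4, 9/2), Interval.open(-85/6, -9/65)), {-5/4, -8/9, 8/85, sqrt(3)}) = {-5/4, -8/9, sqrt(3)}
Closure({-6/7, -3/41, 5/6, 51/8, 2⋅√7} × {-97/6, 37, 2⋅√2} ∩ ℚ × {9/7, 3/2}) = ∅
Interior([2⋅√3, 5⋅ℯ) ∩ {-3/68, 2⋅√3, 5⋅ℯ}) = ∅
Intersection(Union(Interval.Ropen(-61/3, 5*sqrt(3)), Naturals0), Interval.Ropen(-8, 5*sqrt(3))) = Union(Interval.Ropen(-8, 5*sqrt(3)), Range(0, 9, 1))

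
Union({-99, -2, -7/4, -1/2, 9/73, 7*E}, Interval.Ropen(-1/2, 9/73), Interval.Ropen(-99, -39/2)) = Union({-2, -7/4, 7*E}, Interval.Ropen(-99, -39/2), Interval(-1/2, 9/73))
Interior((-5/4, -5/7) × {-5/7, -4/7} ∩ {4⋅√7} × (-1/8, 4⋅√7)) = ∅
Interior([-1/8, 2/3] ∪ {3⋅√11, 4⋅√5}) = (-1/8, 2/3)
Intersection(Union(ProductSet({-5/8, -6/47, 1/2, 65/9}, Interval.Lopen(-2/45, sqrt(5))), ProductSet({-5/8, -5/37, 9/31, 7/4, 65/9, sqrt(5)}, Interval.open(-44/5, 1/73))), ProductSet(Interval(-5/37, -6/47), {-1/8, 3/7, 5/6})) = Union(ProductSet({-5/37}, {-1/8}), ProductSet({-6/47}, {3/7, 5/6}))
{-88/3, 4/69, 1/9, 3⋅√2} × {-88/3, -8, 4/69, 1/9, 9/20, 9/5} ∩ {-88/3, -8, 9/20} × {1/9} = {-88/3} × {1/9}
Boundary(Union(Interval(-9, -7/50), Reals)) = EmptySet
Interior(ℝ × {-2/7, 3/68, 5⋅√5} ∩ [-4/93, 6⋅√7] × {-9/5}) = ∅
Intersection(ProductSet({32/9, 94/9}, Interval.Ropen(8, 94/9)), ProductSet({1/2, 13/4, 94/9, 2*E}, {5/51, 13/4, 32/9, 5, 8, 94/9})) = ProductSet({94/9}, {8})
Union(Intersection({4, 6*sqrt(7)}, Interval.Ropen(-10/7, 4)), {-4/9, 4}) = {-4/9, 4}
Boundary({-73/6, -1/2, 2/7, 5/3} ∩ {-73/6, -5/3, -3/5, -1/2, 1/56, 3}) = {-73/6, -1/2}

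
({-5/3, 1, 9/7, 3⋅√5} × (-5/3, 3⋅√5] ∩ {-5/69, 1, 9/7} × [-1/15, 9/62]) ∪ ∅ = {1, 9/7} × [-1/15, 9/62]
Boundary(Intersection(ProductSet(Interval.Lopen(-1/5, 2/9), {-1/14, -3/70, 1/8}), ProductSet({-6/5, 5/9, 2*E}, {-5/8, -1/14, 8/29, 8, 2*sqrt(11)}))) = EmptySet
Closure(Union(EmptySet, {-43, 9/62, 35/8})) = {-43, 9/62, 35/8}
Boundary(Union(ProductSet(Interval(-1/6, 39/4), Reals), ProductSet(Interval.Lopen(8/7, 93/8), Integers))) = Union(ProductSet({-1/6, 39/4}, Reals), ProductSet(Interval(39/4, 93/8), Integers))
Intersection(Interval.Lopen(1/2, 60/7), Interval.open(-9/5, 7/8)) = Interval.open(1/2, 7/8)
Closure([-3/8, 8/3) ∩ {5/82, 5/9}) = {5/82, 5/9}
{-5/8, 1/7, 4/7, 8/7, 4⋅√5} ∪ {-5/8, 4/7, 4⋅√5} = {-5/8, 1/7, 4/7, 8/7, 4⋅√5}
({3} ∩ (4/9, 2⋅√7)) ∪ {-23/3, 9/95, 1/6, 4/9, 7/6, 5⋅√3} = {-23/3, 9/95, 1/6, 4/9, 7/6, 3, 5⋅√3}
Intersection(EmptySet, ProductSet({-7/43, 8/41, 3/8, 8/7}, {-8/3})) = EmptySet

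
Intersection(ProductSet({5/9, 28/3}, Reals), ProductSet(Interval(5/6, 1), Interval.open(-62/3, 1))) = EmptySet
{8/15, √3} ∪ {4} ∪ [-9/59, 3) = [-9/59, 3) ∪ {4}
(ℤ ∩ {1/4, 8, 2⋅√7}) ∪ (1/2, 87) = (1/2, 87)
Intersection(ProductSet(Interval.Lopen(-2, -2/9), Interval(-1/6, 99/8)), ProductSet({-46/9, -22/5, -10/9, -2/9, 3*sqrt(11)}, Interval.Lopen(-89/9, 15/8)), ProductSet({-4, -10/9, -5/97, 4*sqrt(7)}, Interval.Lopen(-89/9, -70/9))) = EmptySet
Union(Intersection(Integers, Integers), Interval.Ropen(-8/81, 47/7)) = Union(Integers, Interval.Ropen(-8/81, 47/7))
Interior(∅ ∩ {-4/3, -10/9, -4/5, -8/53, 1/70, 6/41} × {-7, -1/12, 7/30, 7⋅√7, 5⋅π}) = ∅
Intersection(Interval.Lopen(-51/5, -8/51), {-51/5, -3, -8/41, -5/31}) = {-3, -8/41, -5/31}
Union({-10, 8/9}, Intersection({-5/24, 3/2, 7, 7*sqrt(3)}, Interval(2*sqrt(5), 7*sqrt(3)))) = {-10, 8/9, 7, 7*sqrt(3)}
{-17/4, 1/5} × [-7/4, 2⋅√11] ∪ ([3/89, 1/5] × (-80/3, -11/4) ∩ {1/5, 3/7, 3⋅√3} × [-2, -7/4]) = {-17/4, 1/5} × [-7/4, 2⋅√11]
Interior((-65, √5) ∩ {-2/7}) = ∅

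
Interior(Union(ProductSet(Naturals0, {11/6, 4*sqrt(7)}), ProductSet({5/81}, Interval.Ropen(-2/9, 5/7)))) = EmptySet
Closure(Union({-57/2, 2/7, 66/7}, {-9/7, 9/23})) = {-57/2, -9/7, 2/7, 9/23, 66/7}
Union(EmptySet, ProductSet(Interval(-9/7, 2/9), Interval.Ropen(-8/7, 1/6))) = ProductSet(Interval(-9/7, 2/9), Interval.Ropen(-8/7, 1/6))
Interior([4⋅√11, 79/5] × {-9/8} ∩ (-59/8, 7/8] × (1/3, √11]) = ∅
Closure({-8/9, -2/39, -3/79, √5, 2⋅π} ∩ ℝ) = {-8/9, -2/39, -3/79, √5, 2⋅π}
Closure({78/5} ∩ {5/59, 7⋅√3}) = ∅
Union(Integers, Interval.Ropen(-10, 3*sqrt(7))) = Union(Integers, Interval.Ropen(-10, 3*sqrt(7)))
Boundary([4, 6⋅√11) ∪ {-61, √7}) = {-61, 4, 6⋅√11, √7}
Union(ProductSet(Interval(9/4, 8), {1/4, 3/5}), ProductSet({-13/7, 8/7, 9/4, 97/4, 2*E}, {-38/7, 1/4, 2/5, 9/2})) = Union(ProductSet({-13/7, 8/7, 9/4, 97/4, 2*E}, {-38/7, 1/4, 2/5, 9/2}), ProductSet(Interval(9/4, 8), {1/4, 3/5}))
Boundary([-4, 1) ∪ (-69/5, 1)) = {-69/5, 1}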